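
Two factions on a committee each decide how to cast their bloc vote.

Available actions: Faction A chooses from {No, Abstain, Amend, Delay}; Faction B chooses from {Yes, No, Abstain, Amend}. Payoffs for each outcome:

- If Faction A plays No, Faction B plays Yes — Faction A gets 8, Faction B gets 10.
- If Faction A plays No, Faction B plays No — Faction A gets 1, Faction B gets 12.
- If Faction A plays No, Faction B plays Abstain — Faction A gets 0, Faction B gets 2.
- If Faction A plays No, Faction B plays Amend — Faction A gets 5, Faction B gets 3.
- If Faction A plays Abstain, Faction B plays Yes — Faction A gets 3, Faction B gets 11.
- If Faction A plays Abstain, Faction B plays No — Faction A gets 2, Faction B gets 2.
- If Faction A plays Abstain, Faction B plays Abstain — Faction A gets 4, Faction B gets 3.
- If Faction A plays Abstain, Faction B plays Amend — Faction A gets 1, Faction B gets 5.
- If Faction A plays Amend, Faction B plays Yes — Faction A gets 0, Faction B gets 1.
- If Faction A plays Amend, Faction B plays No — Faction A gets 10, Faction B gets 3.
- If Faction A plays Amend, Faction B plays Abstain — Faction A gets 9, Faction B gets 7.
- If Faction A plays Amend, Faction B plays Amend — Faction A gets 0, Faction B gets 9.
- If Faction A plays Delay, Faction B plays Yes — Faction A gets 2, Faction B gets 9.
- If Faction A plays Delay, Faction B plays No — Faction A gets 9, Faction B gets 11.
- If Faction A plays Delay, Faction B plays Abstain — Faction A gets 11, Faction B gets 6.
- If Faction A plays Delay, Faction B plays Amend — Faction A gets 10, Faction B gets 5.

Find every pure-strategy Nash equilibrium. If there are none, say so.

This game has no pure Nash equilibrium.

Faction A against Yes: payoffs 8, 3, 0, 2 → best response No.
Faction A against No: payoffs 1, 2, 10, 9 → best response Amend.
Faction A against Abstain: payoffs 0, 4, 9, 11 → best response Delay.
Faction A against Amend: payoffs 5, 1, 0, 10 → best response Delay.
Faction B against No: payoffs 10, 12, 2, 3 → best response No.
Faction B against Abstain: payoffs 11, 2, 3, 5 → best response Yes.
Faction B against Amend: payoffs 1, 3, 7, 9 → best response Amend.
Faction B against Delay: payoffs 9, 11, 6, 5 → best response No.
No profile is a mutual best response for all players.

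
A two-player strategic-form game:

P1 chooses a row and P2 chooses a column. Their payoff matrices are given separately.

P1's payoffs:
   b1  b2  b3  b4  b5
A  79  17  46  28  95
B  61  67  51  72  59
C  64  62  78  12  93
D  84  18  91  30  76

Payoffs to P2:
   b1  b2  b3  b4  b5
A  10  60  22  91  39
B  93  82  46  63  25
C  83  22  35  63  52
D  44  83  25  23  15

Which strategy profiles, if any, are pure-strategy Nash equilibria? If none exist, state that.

P1 against b1: payoffs 79, 61, 64, 84 → best response D.
P1 against b2: payoffs 17, 67, 62, 18 → best response B.
P1 against b3: payoffs 46, 51, 78, 91 → best response D.
P1 against b4: payoffs 28, 72, 12, 30 → best response B.
P1 against b5: payoffs 95, 59, 93, 76 → best response A.
P2 against A: payoffs 10, 60, 22, 91, 39 → best response b4.
P2 against B: payoffs 93, 82, 46, 63, 25 → best response b1.
P2 against C: payoffs 83, 22, 35, 63, 52 → best response b1.
P2 against D: payoffs 44, 83, 25, 23, 15 → best response b2.
No profile is a mutual best response for all players.

No pure-strategy Nash equilibrium.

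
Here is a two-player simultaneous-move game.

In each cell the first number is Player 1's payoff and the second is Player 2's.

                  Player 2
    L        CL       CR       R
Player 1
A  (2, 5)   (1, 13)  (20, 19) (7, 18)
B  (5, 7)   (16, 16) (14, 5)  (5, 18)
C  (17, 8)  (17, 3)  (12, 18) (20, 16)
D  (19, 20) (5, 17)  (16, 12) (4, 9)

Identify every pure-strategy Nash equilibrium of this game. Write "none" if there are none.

(A, CR) and (D, L)

Player 1 against L: payoffs 2, 5, 17, 19 → best response D.
Player 1 against CL: payoffs 1, 16, 17, 5 → best response C.
Player 1 against CR: payoffs 20, 14, 12, 16 → best response A.
Player 1 against R: payoffs 7, 5, 20, 4 → best response C.
Player 2 against A: payoffs 5, 13, 19, 18 → best response CR.
Player 2 against B: payoffs 7, 16, 5, 18 → best response R.
Player 2 against C: payoffs 8, 3, 18, 16 → best response CR.
Player 2 against D: payoffs 20, 17, 12, 9 → best response L.
Mutual best responses: (A, CR); (D, L).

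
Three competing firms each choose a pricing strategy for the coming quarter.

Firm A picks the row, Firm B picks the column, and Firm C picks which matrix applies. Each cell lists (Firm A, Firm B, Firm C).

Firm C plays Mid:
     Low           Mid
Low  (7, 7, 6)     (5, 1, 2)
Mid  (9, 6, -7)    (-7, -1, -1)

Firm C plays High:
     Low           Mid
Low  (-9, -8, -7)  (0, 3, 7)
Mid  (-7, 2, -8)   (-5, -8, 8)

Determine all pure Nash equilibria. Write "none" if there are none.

Pure-strategy Nash equilibria: (Low, Mid, High); (Mid, Low, Mid)

Firm A against (Low, Mid): payoffs 7, 9 → best response Mid.
Firm A against (Low, High): payoffs -9, -7 → best response Mid.
Firm A against (Mid, Mid): payoffs 5, -7 → best response Low.
Firm A against (Mid, High): payoffs 0, -5 → best response Low.
Firm B against (Low, Mid): payoffs 7, 1 → best response Low.
Firm B against (Low, High): payoffs -8, 3 → best response Mid.
Firm B against (Mid, Mid): payoffs 6, -1 → best response Low.
Firm B against (Mid, High): payoffs 2, -8 → best response Low.
Firm C against (Low, Low): payoffs 6, -7 → best response Mid.
Firm C against (Low, Mid): payoffs 2, 7 → best response High.
Firm C against (Mid, Low): payoffs -7, -8 → best response Mid.
Firm C against (Mid, Mid): payoffs -1, 8 → best response High.
Mutual best responses: (Low, Mid, High); (Mid, Low, Mid).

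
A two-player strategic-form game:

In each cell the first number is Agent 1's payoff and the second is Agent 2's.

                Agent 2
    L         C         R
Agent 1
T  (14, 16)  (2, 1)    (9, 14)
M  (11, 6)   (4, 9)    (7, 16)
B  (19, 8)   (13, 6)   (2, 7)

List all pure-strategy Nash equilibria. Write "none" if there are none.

Agent 1 against L: payoffs 14, 11, 19 → best response B.
Agent 1 against C: payoffs 2, 4, 13 → best response B.
Agent 1 against R: payoffs 9, 7, 2 → best response T.
Agent 2 against T: payoffs 16, 1, 14 → best response L.
Agent 2 against M: payoffs 6, 9, 16 → best response R.
Agent 2 against B: payoffs 8, 6, 7 → best response L.
Mutual best responses: (B, L).

Pure NE: (B, L)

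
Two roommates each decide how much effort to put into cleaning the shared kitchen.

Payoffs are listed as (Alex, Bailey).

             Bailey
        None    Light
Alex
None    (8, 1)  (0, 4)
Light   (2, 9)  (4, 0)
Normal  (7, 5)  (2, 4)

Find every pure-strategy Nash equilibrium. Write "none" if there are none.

No pure-strategy Nash equilibrium.

Alex against None: payoffs 8, 2, 7 → best response None.
Alex against Light: payoffs 0, 4, 2 → best response Light.
Bailey against None: payoffs 1, 4 → best response Light.
Bailey against Light: payoffs 9, 0 → best response None.
Bailey against Normal: payoffs 5, 4 → best response None.
No profile is a mutual best response for all players.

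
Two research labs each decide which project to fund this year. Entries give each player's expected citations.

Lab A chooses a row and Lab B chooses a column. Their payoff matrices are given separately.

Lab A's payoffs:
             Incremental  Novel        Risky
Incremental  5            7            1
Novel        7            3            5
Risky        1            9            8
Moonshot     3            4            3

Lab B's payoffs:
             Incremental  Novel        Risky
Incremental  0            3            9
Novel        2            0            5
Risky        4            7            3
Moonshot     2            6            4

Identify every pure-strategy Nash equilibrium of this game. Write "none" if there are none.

Mark each player's best response to every combination of opponents' strategies; a profile where every player is best-responding is a pure Nash equilibrium.
Lab A against Incremental: payoffs 5, 7, 1, 3 → best response Novel.
Lab A against Novel: payoffs 7, 3, 9, 4 → best response Risky.
Lab A against Risky: payoffs 1, 5, 8, 3 → best response Risky.
Lab B against Incremental: payoffs 0, 3, 9 → best response Risky.
Lab B against Novel: payoffs 2, 0, 5 → best response Risky.
Lab B against Risky: payoffs 4, 7, 3 → best response Novel.
Lab B against Moonshot: payoffs 2, 6, 4 → best response Novel.
Mutual best responses: (Risky, Novel).

Pure NE: (Risky, Novel)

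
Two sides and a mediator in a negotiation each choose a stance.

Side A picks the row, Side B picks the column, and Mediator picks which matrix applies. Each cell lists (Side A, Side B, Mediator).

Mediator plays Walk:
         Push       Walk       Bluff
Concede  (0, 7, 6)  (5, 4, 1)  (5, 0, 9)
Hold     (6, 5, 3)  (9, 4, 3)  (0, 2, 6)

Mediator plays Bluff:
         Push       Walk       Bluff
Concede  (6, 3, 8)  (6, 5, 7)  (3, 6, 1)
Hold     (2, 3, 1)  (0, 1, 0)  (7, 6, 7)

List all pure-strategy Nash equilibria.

The pure Nash equilibria are (Hold, Push, Walk); (Hold, Bluff, Bluff).

For each player, find the best response to each opponent profile; mutual best responses are the pure NE.
Side A against (Push, Walk): payoffs 0, 6 → best response Hold.
Side A against (Push, Bluff): payoffs 6, 2 → best response Concede.
Side A against (Walk, Walk): payoffs 5, 9 → best response Hold.
Side A against (Walk, Bluff): payoffs 6, 0 → best response Concede.
Side A against (Bluff, Walk): payoffs 5, 0 → best response Concede.
Side A against (Bluff, Bluff): payoffs 3, 7 → best response Hold.
Side B against (Concede, Walk): payoffs 7, 4, 0 → best response Push.
Side B against (Concede, Bluff): payoffs 3, 5, 6 → best response Bluff.
Side B against (Hold, Walk): payoffs 5, 4, 2 → best response Push.
Side B against (Hold, Bluff): payoffs 3, 1, 6 → best response Bluff.
Mediator against (Concede, Push): payoffs 6, 8 → best response Bluff.
Mediator against (Concede, Walk): payoffs 1, 7 → best response Bluff.
Mediator against (Concede, Bluff): payoffs 9, 1 → best response Walk.
Mediator against (Hold, Push): payoffs 3, 1 → best response Walk.
Mediator against (Hold, Walk): payoffs 3, 0 → best response Walk.
Mediator against (Hold, Bluff): payoffs 6, 7 → best response Bluff.
Mutual best responses: (Hold, Push, Walk); (Hold, Bluff, Bluff).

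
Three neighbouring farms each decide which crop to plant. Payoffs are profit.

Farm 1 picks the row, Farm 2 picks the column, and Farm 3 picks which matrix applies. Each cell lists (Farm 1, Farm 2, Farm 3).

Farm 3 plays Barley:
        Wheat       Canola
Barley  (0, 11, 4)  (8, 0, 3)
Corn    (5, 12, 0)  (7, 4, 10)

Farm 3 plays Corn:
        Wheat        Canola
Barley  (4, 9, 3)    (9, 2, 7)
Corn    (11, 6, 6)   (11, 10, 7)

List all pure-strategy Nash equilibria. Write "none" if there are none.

There is no pure-strategy Nash equilibrium.

Check each profile: it is a Nash equilibrium iff no player can strictly gain by switching unilaterally.
(Barley, Wheat, Barley): Farm 1 can switch to Corn (0 → 5). Not NE.
(Barley, Wheat, Corn): Farm 1 can switch to Corn (4 → 11). Not NE.
(Barley, Canola, Barley): Farm 2 can switch to Wheat (0 → 11). Not NE.
(Barley, Canola, Corn): Farm 1 can switch to Corn (9 → 11). Not NE.
(Corn, Wheat, Barley): Farm 3 can switch to Corn (0 → 6). Not NE.
(Corn, Wheat, Corn): Farm 2 can switch to Canola (6 → 10). Not NE.
(The remaining 2 profiles each have a profitable deviation by the same check.)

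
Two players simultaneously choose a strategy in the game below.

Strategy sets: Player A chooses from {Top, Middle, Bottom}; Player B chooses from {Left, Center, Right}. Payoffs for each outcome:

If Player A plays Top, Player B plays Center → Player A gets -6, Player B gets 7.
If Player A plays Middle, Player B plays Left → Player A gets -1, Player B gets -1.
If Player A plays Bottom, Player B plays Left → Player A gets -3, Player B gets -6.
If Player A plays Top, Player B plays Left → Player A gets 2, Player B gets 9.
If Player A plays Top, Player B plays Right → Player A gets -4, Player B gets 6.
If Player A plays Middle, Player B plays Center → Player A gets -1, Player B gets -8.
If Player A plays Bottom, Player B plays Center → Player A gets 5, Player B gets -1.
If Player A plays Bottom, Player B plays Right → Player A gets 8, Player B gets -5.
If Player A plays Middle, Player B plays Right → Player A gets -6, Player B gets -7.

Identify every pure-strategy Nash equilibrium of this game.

Player A against Left: payoffs 2, -1, -3 → best response Top.
Player A against Center: payoffs -6, -1, 5 → best response Bottom.
Player A against Right: payoffs -4, -6, 8 → best response Bottom.
Player B against Top: payoffs 9, 7, 6 → best response Left.
Player B against Middle: payoffs -1, -8, -7 → best response Left.
Player B against Bottom: payoffs -6, -1, -5 → best response Center.
Mutual best responses: (Top, Left); (Bottom, Center).

The pure Nash equilibria are (Top, Left), (Bottom, Center).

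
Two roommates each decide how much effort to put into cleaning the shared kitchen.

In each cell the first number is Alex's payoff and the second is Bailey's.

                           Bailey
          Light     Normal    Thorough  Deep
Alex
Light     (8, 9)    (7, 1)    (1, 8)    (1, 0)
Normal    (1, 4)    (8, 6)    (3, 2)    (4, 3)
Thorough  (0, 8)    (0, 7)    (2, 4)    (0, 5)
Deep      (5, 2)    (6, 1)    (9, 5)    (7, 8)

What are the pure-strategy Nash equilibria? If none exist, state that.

(Light, Light) and (Normal, Normal) and (Deep, Deep)

Alex against Light: payoffs 8, 1, 0, 5 → best response Light.
Alex against Normal: payoffs 7, 8, 0, 6 → best response Normal.
Alex against Thorough: payoffs 1, 3, 2, 9 → best response Deep.
Alex against Deep: payoffs 1, 4, 0, 7 → best response Deep.
Bailey against Light: payoffs 9, 1, 8, 0 → best response Light.
Bailey against Normal: payoffs 4, 6, 2, 3 → best response Normal.
Bailey against Thorough: payoffs 8, 7, 4, 5 → best response Light.
Bailey against Deep: payoffs 2, 1, 5, 8 → best response Deep.
Mutual best responses: (Light, Light); (Normal, Normal); (Deep, Deep).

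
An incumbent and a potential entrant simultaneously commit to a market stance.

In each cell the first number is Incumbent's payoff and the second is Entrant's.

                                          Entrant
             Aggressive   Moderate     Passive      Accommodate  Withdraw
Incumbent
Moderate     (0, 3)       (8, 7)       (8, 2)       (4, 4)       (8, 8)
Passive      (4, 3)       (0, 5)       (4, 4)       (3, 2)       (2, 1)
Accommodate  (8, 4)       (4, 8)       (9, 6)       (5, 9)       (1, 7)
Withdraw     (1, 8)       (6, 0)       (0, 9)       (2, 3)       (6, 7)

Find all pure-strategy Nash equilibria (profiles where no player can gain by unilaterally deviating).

Pure-strategy Nash equilibria: (Moderate, Withdraw); (Accommodate, Accommodate)

Incumbent against Aggressive: payoffs 0, 4, 8, 1 → best response Accommodate.
Incumbent against Moderate: payoffs 8, 0, 4, 6 → best response Moderate.
Incumbent against Passive: payoffs 8, 4, 9, 0 → best response Accommodate.
Incumbent against Accommodate: payoffs 4, 3, 5, 2 → best response Accommodate.
Incumbent against Withdraw: payoffs 8, 2, 1, 6 → best response Moderate.
Entrant against Moderate: payoffs 3, 7, 2, 4, 8 → best response Withdraw.
Entrant against Passive: payoffs 3, 5, 4, 2, 1 → best response Moderate.
Entrant against Accommodate: payoffs 4, 8, 6, 9, 7 → best response Accommodate.
Entrant against Withdraw: payoffs 8, 0, 9, 3, 7 → best response Passive.
Mutual best responses: (Moderate, Withdraw); (Accommodate, Accommodate).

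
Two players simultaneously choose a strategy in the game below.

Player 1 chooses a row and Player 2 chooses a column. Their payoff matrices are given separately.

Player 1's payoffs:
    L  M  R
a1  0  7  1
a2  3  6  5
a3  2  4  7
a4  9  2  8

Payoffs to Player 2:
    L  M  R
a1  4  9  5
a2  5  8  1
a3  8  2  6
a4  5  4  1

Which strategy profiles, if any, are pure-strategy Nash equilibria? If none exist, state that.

(a1, M), (a4, L)

Mark each player's best response to every combination of opponents' strategies; a profile where every player is best-responding is a pure Nash equilibrium.
Player 1 against L: payoffs 0, 3, 2, 9 → best response a4.
Player 1 against M: payoffs 7, 6, 4, 2 → best response a1.
Player 1 against R: payoffs 1, 5, 7, 8 → best response a4.
Player 2 against a1: payoffs 4, 9, 5 → best response M.
Player 2 against a2: payoffs 5, 8, 1 → best response M.
Player 2 against a3: payoffs 8, 2, 6 → best response L.
Player 2 against a4: payoffs 5, 4, 1 → best response L.
Mutual best responses: (a1, M); (a4, L).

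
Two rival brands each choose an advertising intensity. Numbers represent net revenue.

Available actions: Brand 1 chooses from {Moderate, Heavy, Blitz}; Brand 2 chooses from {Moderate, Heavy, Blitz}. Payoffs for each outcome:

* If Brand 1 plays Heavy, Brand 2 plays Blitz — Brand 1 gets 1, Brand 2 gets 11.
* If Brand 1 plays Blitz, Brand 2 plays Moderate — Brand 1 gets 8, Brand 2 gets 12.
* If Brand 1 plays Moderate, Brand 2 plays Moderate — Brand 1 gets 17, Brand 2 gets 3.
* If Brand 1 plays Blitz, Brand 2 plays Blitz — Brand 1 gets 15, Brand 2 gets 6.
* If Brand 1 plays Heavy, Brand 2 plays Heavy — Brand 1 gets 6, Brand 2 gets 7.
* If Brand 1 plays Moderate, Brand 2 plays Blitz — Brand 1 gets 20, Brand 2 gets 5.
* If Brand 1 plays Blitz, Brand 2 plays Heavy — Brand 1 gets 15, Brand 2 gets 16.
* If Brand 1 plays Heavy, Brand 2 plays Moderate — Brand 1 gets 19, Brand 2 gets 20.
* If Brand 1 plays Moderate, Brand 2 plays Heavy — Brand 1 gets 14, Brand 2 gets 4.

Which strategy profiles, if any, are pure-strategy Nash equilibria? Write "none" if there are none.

Pure-strategy Nash equilibria: (Moderate, Blitz) and (Heavy, Moderate) and (Blitz, Heavy)

For each player, find the best response to each opponent profile; mutual best responses are the pure NE.
Brand 1 against Moderate: payoffs 17, 19, 8 → best response Heavy.
Brand 1 against Heavy: payoffs 14, 6, 15 → best response Blitz.
Brand 1 against Blitz: payoffs 20, 1, 15 → best response Moderate.
Brand 2 against Moderate: payoffs 3, 4, 5 → best response Blitz.
Brand 2 against Heavy: payoffs 20, 7, 11 → best response Moderate.
Brand 2 against Blitz: payoffs 12, 16, 6 → best response Heavy.
Mutual best responses: (Moderate, Blitz); (Heavy, Moderate); (Blitz, Heavy).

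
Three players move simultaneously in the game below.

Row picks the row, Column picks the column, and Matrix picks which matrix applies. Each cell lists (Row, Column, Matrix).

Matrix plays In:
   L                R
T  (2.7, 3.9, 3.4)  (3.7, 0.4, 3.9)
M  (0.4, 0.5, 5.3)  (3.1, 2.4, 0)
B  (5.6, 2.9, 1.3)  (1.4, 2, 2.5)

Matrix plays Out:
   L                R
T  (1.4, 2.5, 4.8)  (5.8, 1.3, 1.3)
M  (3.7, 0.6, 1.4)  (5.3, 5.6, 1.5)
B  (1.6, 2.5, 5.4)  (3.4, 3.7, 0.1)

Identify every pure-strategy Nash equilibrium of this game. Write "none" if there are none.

Row against (L, In): payoffs 2.7, 0.4, 5.6 → best response B.
Row against (L, Out): payoffs 1.4, 3.7, 1.6 → best response M.
Row against (R, In): payoffs 3.7, 3.1, 1.4 → best response T.
Row against (R, Out): payoffs 5.8, 5.3, 3.4 → best response T.
Column against (T, In): payoffs 3.9, 0.4 → best response L.
Column against (T, Out): payoffs 2.5, 1.3 → best response L.
Column against (M, In): payoffs 0.5, 2.4 → best response R.
Column against (M, Out): payoffs 0.6, 5.6 → best response R.
Column against (B, In): payoffs 2.9, 2 → best response L.
Column against (B, Out): payoffs 2.5, 3.7 → best response R.
Matrix against (T, L): payoffs 3.4, 4.8 → best response Out.
Matrix against (T, R): payoffs 3.9, 1.3 → best response In.
Matrix against (M, L): payoffs 5.3, 1.4 → best response In.
Matrix against (M, R): payoffs 0, 1.5 → best response Out.
Matrix against (B, L): payoffs 1.3, 5.4 → best response Out.
Matrix against (B, R): payoffs 2.5, 0.1 → best response In.
No profile is a mutual best response for all players.

This game has no pure Nash equilibrium.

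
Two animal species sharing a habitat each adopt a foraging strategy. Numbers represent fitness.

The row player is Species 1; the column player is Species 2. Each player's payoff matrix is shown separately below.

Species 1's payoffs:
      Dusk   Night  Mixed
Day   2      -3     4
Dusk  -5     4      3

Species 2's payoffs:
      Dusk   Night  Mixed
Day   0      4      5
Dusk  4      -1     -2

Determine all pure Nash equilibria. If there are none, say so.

The unique pure-strategy Nash equilibrium is (Day, Mixed).

For each strategy profile, look for a profitable unilateral deviation.
(Day, Dusk): Species 2 can switch to Night (0 → 4). Not NE.
(Day, Night): Species 1 can switch to Dusk (-3 → 4). Not NE.
(Day, Mixed): Species 1 gets 4, best alternative 3; Species 2 gets 5, best alternative 4. No profitable deviation — NE.
(Dusk, Dusk): Species 1 can switch to Day (-5 → 2). Not NE.
(Dusk, Night): Species 2 can switch to Dusk (-1 → 4). Not NE.
(Dusk, Mixed): Species 1 can switch to Day (3 → 4). Not NE.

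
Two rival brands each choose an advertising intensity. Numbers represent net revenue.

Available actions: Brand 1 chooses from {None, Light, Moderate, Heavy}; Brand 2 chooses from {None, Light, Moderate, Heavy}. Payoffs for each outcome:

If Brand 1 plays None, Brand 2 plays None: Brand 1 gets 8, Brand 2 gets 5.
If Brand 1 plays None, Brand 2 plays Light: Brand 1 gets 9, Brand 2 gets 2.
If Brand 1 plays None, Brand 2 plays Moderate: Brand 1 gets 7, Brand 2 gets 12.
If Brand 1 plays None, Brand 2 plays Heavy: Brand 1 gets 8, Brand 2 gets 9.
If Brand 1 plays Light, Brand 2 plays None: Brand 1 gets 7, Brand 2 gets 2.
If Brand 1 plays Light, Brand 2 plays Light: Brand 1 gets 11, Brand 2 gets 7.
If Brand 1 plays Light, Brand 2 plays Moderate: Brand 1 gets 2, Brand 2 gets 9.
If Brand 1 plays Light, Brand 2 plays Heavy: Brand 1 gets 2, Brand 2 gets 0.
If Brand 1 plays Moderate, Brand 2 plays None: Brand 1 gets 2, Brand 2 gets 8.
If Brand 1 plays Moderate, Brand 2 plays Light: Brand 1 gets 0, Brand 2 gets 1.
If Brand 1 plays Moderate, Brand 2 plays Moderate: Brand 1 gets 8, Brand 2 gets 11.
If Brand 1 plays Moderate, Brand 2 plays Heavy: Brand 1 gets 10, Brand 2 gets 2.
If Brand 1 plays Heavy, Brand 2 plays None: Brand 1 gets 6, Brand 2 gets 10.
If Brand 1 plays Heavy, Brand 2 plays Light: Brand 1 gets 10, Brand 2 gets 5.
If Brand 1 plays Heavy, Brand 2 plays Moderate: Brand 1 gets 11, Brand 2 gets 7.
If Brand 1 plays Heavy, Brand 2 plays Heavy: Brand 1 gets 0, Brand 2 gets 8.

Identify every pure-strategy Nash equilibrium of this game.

For each player, find the best response to each opponent profile; mutual best responses are the pure NE.
Brand 1 against None: payoffs 8, 7, 2, 6 → best response None.
Brand 1 against Light: payoffs 9, 11, 0, 10 → best response Light.
Brand 1 against Moderate: payoffs 7, 2, 8, 11 → best response Heavy.
Brand 1 against Heavy: payoffs 8, 2, 10, 0 → best response Moderate.
Brand 2 against None: payoffs 5, 2, 12, 9 → best response Moderate.
Brand 2 against Light: payoffs 2, 7, 9, 0 → best response Moderate.
Brand 2 against Moderate: payoffs 8, 1, 11, 2 → best response Moderate.
Brand 2 against Heavy: payoffs 10, 5, 7, 8 → best response None.
No profile is a mutual best response for all players.

There is no pure-strategy Nash equilibrium.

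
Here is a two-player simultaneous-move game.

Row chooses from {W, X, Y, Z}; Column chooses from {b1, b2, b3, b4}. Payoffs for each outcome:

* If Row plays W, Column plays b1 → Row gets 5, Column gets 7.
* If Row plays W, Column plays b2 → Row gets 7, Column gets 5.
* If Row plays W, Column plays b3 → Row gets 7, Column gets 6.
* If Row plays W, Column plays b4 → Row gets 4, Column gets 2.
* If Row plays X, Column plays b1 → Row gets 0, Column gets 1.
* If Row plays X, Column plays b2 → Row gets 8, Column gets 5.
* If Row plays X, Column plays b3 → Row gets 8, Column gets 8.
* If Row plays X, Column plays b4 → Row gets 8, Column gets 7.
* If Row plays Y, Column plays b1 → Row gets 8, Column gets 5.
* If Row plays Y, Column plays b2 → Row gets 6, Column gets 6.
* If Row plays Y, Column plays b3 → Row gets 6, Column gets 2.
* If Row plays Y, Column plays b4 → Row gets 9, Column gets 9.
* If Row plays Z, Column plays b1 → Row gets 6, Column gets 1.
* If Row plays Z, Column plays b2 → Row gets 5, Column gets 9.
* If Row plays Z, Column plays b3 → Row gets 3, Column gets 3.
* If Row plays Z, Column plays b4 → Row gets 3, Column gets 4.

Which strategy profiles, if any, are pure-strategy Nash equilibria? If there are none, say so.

(W, b1): Row can switch to Y (5 → 8). Not NE.
(W, b2): Row can switch to X (7 → 8). Not NE.
(W, b3): Row can switch to X (7 → 8). Not NE.
(W, b4): Row can switch to X (4 → 8). Not NE.
(X, b1): Row can switch to W (0 → 5). Not NE.
(X, b2): Column can switch to b3 (5 → 8). Not NE.
(X, b3): Row gets 8, best alternative 7; Column gets 8, best alternative 7. No profitable deviation — NE.
(X, b4): Row can switch to Y (8 → 9). Not NE.
(Y, b1): Column can switch to b2 (5 → 6). Not NE.
(Y, b4): Row gets 9, best alternative 8; Column gets 9, best alternative 6. No profitable deviation — NE.
(The remaining 6 profiles each have a profitable deviation by the same check.)

Pure-strategy Nash equilibria: (X, b3), (Y, b4)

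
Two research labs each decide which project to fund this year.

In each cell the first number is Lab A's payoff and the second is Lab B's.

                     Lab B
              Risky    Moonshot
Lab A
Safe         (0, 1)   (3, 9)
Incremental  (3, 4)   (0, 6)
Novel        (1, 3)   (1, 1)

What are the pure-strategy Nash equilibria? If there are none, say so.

Lab A against Risky: payoffs 0, 3, 1 → best response Incremental.
Lab A against Moonshot: payoffs 3, 0, 1 → best response Safe.
Lab B against Safe: payoffs 1, 9 → best response Moonshot.
Lab B against Incremental: payoffs 4, 6 → best response Moonshot.
Lab B against Novel: payoffs 3, 1 → best response Risky.
Mutual best responses: (Safe, Moonshot).

(Safe, Moonshot)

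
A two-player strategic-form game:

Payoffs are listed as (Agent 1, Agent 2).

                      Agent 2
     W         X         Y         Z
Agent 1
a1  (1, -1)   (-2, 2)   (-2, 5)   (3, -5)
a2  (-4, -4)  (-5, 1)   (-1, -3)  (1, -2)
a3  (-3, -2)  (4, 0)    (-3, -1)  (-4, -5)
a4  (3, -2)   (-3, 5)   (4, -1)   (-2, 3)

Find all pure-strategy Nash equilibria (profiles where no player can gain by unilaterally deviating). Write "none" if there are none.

Pure NE: (a3, X)

For each player, find the best response to each opponent profile; mutual best responses are the pure NE.
Agent 1 against W: payoffs 1, -4, -3, 3 → best response a4.
Agent 1 against X: payoffs -2, -5, 4, -3 → best response a3.
Agent 1 against Y: payoffs -2, -1, -3, 4 → best response a4.
Agent 1 against Z: payoffs 3, 1, -4, -2 → best response a1.
Agent 2 against a1: payoffs -1, 2, 5, -5 → best response Y.
Agent 2 against a2: payoffs -4, 1, -3, -2 → best response X.
Agent 2 against a3: payoffs -2, 0, -1, -5 → best response X.
Agent 2 against a4: payoffs -2, 5, -1, 3 → best response X.
Mutual best responses: (a3, X).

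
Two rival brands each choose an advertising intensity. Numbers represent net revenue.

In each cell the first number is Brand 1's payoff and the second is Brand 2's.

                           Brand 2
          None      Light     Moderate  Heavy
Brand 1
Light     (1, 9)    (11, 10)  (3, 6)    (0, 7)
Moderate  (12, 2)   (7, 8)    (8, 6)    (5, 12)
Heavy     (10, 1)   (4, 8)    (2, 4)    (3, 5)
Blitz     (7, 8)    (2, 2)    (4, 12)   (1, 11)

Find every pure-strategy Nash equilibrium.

Check each profile: it is a Nash equilibrium iff no player can strictly gain by switching unilaterally.
(Light, None): Brand 1 can switch to Moderate (1 → 12). Not NE.
(Light, Light): Brand 1 gets 11, best alternative 7; Brand 2 gets 10, best alternative 9. No profitable deviation — NE.
(Light, Moderate): Brand 1 can switch to Moderate (3 → 8). Not NE.
(Light, Heavy): Brand 1 can switch to Moderate (0 → 5). Not NE.
(Moderate, None): Brand 2 can switch to Light (2 → 8). Not NE.
(Moderate, Light): Brand 1 can switch to Light (7 → 11). Not NE.
(Moderate, Moderate): Brand 2 can switch to Light (6 → 8). Not NE.
(Moderate, Heavy): Brand 1 gets 5, best alternative 3; Brand 2 gets 12, best alternative 8. No profitable deviation — NE.
(The remaining 8 profiles each have a profitable deviation by the same check.)

(Light, Light); (Moderate, Heavy)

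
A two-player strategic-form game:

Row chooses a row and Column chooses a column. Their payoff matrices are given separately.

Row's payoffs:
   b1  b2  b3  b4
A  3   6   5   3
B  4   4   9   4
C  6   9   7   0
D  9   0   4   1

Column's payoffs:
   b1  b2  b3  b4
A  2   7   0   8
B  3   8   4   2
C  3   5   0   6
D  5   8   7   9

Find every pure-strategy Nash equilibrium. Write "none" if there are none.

(A, b1): Row can switch to B (3 → 4). Not NE.
(A, b2): Row can switch to C (6 → 9). Not NE.
(A, b3): Row can switch to B (5 → 9). Not NE.
(A, b4): Row can switch to B (3 → 4). Not NE.
(B, b1): Row can switch to C (4 → 6). Not NE.
(B, b2): Row can switch to A (4 → 6). Not NE.
(B, b3): Column can switch to b2 (4 → 8). Not NE.
(B, b4): Column can switch to b1 (2 → 3). Not NE.
(C, b1): Row can switch to D (6 → 9). Not NE.
(C, b2): Column can switch to b4 (5 → 6). Not NE.
(C, b3): Row can switch to B (7 → 9). Not NE.
(C, b4): Row can switch to A (0 → 3). Not NE.
(The remaining 4 profiles each have a profitable deviation by the same check.)

There is no pure-strategy Nash equilibrium.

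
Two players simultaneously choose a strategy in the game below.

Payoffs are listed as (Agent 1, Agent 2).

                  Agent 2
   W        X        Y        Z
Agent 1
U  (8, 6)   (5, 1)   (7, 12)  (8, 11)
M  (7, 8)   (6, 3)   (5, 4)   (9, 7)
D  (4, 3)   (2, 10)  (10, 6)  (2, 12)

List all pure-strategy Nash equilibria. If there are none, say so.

Agent 1 against W: payoffs 8, 7, 4 → best response U.
Agent 1 against X: payoffs 5, 6, 2 → best response M.
Agent 1 against Y: payoffs 7, 5, 10 → best response D.
Agent 1 against Z: payoffs 8, 9, 2 → best response M.
Agent 2 against U: payoffs 6, 1, 12, 11 → best response Y.
Agent 2 against M: payoffs 8, 3, 4, 7 → best response W.
Agent 2 against D: payoffs 3, 10, 6, 12 → best response Z.
No profile is a mutual best response for all players.

There is no pure-strategy Nash equilibrium.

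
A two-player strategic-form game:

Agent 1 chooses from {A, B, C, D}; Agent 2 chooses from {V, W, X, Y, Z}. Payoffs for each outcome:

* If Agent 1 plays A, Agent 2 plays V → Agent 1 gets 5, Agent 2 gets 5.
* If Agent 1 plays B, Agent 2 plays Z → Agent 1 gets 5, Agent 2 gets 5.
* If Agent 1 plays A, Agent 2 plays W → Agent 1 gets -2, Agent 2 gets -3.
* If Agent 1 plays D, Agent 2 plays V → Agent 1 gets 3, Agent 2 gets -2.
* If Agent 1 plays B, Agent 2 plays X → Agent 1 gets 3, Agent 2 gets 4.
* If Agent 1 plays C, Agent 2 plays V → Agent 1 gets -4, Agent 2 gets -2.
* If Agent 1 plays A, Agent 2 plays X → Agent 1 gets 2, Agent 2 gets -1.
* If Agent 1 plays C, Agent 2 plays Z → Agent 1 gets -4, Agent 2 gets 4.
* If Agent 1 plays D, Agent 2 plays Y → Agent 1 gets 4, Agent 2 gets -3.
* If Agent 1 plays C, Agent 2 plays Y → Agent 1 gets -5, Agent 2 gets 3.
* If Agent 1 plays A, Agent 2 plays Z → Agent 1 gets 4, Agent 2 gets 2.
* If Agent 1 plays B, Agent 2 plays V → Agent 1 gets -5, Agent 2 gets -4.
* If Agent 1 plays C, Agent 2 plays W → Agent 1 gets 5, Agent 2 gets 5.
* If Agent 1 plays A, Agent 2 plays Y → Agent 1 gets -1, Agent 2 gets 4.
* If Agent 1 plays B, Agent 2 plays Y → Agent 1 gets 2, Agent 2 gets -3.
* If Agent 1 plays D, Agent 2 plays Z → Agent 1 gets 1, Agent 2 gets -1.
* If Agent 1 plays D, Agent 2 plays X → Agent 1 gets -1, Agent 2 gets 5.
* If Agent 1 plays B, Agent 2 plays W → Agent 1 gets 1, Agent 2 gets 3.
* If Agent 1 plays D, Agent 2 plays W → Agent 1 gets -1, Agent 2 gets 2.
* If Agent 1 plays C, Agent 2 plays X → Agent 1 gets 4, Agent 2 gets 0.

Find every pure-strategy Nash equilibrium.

(A, V) and (B, Z) and (C, W)

Mark each player's best response to every combination of opponents' strategies; a profile where every player is best-responding is a pure Nash equilibrium.
Agent 1 against V: payoffs 5, -5, -4, 3 → best response A.
Agent 1 against W: payoffs -2, 1, 5, -1 → best response C.
Agent 1 against X: payoffs 2, 3, 4, -1 → best response C.
Agent 1 against Y: payoffs -1, 2, -5, 4 → best response D.
Agent 1 against Z: payoffs 4, 5, -4, 1 → best response B.
Agent 2 against A: payoffs 5, -3, -1, 4, 2 → best response V.
Agent 2 against B: payoffs -4, 3, 4, -3, 5 → best response Z.
Agent 2 against C: payoffs -2, 5, 0, 3, 4 → best response W.
Agent 2 against D: payoffs -2, 2, 5, -3, -1 → best response X.
Mutual best responses: (A, V); (B, Z); (C, W).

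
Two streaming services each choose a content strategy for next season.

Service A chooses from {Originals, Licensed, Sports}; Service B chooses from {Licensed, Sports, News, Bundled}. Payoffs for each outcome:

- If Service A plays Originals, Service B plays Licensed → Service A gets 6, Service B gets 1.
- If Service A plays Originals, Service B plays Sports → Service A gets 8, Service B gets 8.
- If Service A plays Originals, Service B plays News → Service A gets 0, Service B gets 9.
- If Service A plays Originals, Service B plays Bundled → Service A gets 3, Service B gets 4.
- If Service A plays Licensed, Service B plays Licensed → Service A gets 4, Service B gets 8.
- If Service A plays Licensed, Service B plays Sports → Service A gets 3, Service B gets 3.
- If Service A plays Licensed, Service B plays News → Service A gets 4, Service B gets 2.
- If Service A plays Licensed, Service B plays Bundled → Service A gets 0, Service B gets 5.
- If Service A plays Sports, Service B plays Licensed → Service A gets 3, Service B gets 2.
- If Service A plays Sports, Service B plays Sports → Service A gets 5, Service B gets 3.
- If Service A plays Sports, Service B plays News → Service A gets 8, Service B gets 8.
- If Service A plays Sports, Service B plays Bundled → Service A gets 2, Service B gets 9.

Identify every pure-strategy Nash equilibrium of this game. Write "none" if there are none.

(Originals, Licensed): Service B can switch to Sports (1 → 8). Not NE.
(Originals, Sports): Service B can switch to News (8 → 9). Not NE.
(Originals, News): Service A can switch to Licensed (0 → 4). Not NE.
(Originals, Bundled): Service B can switch to Sports (4 → 8). Not NE.
(Licensed, Licensed): Service A can switch to Originals (4 → 6). Not NE.
(Licensed, Sports): Service A can switch to Originals (3 → 8). Not NE.
(Licensed, News): Service A can switch to Sports (4 → 8). Not NE.
(Licensed, Bundled): Service A can switch to Originals (0 → 3). Not NE.
(Sports, Licensed): Service A can switch to Originals (3 → 6). Not NE.
(Sports, Sports): Service A can switch to Originals (5 → 8). Not NE.
(Sports, News): Service B can switch to Bundled (8 → 9). Not NE.
(Sports, Bundled): Service A can switch to Originals (2 → 3). Not NE.

No pure-strategy Nash equilibrium.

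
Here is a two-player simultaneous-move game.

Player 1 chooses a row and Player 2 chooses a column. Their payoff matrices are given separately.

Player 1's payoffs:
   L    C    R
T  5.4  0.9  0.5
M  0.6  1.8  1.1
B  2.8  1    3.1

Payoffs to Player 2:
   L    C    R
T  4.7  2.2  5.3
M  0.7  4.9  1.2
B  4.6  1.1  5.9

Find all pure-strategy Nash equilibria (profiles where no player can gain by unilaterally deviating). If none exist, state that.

Player 1 against L: payoffs 5.4, 0.6, 2.8 → best response T.
Player 1 against C: payoffs 0.9, 1.8, 1 → best response M.
Player 1 against R: payoffs 0.5, 1.1, 3.1 → best response B.
Player 2 against T: payoffs 4.7, 2.2, 5.3 → best response R.
Player 2 against M: payoffs 0.7, 4.9, 1.2 → best response C.
Player 2 against B: payoffs 4.6, 1.1, 5.9 → best response R.
Mutual best responses: (M, C); (B, R).

(M, C) and (B, R)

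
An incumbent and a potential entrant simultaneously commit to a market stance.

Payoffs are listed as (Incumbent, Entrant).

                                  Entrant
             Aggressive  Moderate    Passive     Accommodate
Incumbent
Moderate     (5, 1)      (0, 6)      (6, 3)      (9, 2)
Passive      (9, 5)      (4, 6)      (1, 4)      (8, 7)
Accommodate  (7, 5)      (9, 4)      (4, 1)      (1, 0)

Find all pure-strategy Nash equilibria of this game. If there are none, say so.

Incumbent against Aggressive: payoffs 5, 9, 7 → best response Passive.
Incumbent against Moderate: payoffs 0, 4, 9 → best response Accommodate.
Incumbent against Passive: payoffs 6, 1, 4 → best response Moderate.
Incumbent against Accommodate: payoffs 9, 8, 1 → best response Moderate.
Entrant against Moderate: payoffs 1, 6, 3, 2 → best response Moderate.
Entrant against Passive: payoffs 5, 6, 4, 7 → best response Accommodate.
Entrant against Accommodate: payoffs 5, 4, 1, 0 → best response Aggressive.
No profile is a mutual best response for all players.

No pure-strategy Nash equilibrium.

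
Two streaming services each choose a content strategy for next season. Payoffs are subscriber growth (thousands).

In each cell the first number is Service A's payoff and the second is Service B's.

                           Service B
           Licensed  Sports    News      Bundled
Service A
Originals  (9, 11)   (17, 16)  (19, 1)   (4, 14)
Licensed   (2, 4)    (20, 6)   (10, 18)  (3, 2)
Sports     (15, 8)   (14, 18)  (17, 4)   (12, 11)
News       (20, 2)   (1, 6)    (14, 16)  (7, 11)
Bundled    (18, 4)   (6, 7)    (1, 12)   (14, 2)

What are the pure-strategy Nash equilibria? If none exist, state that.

There is no pure-strategy Nash equilibrium.

Service A against Licensed: payoffs 9, 2, 15, 20, 18 → best response News.
Service A against Sports: payoffs 17, 20, 14, 1, 6 → best response Licensed.
Service A against News: payoffs 19, 10, 17, 14, 1 → best response Originals.
Service A against Bundled: payoffs 4, 3, 12, 7, 14 → best response Bundled.
Service B against Originals: payoffs 11, 16, 1, 14 → best response Sports.
Service B against Licensed: payoffs 4, 6, 18, 2 → best response News.
Service B against Sports: payoffs 8, 18, 4, 11 → best response Sports.
Service B against News: payoffs 2, 6, 16, 11 → best response News.
Service B against Bundled: payoffs 4, 7, 12, 2 → best response News.
No profile is a mutual best response for all players.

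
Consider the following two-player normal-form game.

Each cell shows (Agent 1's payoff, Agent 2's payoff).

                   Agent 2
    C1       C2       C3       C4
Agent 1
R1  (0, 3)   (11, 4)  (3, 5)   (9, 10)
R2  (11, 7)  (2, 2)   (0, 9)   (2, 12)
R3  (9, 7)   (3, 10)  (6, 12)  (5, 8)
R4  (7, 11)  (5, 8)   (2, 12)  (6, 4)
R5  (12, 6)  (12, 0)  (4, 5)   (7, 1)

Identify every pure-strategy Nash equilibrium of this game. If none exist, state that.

Check each profile: it is a Nash equilibrium iff no player can strictly gain by switching unilaterally.
(R1, C1): Agent 1 can switch to R2 (0 → 11). Not NE.
(R1, C2): Agent 1 can switch to R5 (11 → 12). Not NE.
(R1, C3): Agent 1 can switch to R3 (3 → 6). Not NE.
(R1, C4): Agent 1 gets 9, best alternative 7; Agent 2 gets 10, best alternative 5. No profitable deviation — NE.
(R2, C1): Agent 1 can switch to R5 (11 → 12). Not NE.
(R2, C2): Agent 1 can switch to R1 (2 → 11). Not NE.
(R2, C3): Agent 1 can switch to R1 (0 → 3). Not NE.
(R3, C3): Agent 1 gets 6, best alternative 4; Agent 2 gets 12, best alternative 10. No profitable deviation — NE.
(R5, C1): Agent 1 gets 12, best alternative 11; Agent 2 gets 6, best alternative 5. No profitable deviation — NE.
(The remaining 11 profiles each have a profitable deviation by the same check.)

Pure-strategy Nash equilibria: (R1, C4), (R3, C3), (R5, C1)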